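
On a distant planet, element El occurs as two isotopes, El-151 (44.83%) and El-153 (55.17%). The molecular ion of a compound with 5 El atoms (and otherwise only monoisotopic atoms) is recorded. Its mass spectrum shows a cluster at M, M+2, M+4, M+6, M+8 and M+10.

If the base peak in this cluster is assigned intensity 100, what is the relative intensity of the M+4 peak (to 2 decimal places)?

Term probabilities: M 0.0181, M+2 0.1114, M+4 0.2742, M+6 0.3375, M+8 0.2077, M+10 0.0511. Base peak = M+6.
P(M+6) = C(5,3) × 0.4483^2 × 0.5517^3 = 10 × 0.20097289 × 0.16792252 = 0.337479 (base)
P(M+4) = C(5,2) × 0.4483^3 × 0.5517^2 = 10 × 0.09009615 × 0.30437289 = 0.274228
Relative intensity = 0.274228 / 0.337479 × 100 = 81.26

81.26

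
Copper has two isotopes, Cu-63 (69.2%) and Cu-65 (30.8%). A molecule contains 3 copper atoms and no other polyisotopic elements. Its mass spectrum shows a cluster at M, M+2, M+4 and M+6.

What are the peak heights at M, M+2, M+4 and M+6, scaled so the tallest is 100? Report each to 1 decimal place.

The 3 Cu atoms are independent, so intensities follow the terms of (0.692 + 0.308)^3.
P(M) = 0.692^3 = 0.331374
P(M+2) = 3 × 0.692^2 × 0.308^1 = 0.442470
P(M+4) = 3 × 0.692^1 × 0.308^2 = 0.196938
P(M+6) = 0.308^3 = 0.029218
The M+2 peak is largest (0.442470); scaling to 100 gives 74.9 : 100.0 : 44.5 : 6.6.

74.9 : 100.0 : 44.5 : 6.6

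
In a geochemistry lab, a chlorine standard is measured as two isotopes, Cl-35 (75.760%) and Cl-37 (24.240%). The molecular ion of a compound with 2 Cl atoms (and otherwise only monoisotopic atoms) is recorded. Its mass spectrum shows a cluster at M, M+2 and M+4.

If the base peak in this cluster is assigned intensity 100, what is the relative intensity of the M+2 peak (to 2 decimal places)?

Binomial terms of (0.75760 + 0.24240)^2: M 0.5740, M+2 0.3673, M+4 0.0588 → M is the base peak.
P(M) = C(2,0) × 0.75760^2 × 0.24240^0 = 1 × 0.57395776 × 1.0000 = 0.573958 (base)
P(M+2) = C(2,1) × 0.75760^1 × 0.24240^1 = 2 × 0.7576 × 0.2424 = 0.367284
Relative intensity = 0.367284 / 0.573958 × 100 = 63.99

63.99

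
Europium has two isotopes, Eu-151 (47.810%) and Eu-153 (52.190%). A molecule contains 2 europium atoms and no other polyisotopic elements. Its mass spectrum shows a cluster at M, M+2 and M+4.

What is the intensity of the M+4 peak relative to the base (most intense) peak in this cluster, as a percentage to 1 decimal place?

Binomial terms of (0.47810 + 0.52190)^2: M 0.2286, M+2 0.4990, M+4 0.2724 → M+2 is the base peak.
P(M+2) = C(2,1) × 0.47810^1 × 0.52190^1 = 2 × 0.4781 × 0.5219 = 0.499041 (base)
P(M+4) = C(2,2) × 0.47810^0 × 0.52190^2 = 1 × 1.0000 × 0.27237961 = 0.272380
Relative intensity = 0.272380 / 0.499041 × 100 = 54.6

54.6%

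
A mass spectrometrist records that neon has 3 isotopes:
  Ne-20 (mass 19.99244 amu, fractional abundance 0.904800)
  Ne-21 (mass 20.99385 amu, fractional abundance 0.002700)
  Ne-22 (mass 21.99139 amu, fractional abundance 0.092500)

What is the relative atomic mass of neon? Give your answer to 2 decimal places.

20.18 amu

The abundance-weighted mean is 0.904800 × 19.99244 + 0.002700 × 20.99385 + 0.092500 × 21.99139
= 18.089160 + 0.056683 + 2.034204 = 20.180047 amu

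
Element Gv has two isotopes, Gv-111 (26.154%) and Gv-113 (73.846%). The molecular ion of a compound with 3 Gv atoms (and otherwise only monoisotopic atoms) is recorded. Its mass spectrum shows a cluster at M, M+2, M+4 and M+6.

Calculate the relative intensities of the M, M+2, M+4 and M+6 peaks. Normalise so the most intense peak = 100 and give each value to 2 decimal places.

Expanding (0.26154 + 0.73846)^3:
P(M) = 0.26154^3 = 0.017890
P(M+2) = 3 × 0.26154^2 × 0.73846^1 = 0.151539
P(M+4) = 3 × 0.26154^1 × 0.73846^2 = 0.427871
P(M+6) = 0.73846^3 = 0.402699
The M+4 peak is largest (0.427871); scaling to 100 gives 4.18 : 35.42 : 100.00 : 94.12.

4.18 : 35.42 : 100.00 : 94.12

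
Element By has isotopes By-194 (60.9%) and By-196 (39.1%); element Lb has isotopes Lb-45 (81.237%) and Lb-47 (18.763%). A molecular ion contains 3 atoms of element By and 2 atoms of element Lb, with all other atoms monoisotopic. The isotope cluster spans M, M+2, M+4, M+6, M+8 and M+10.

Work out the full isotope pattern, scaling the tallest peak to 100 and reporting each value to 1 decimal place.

41.9 : 100.0 : 91.3 : 39.3 : 7.9 : 0.6

Element By pattern (n=3): 0.22586653 : 0.43504341 : 0.27931359 : 0.05977647
Element Lb pattern (n=2): 0.65994502 : 0.30484997 : 0.03520502
Convolve the two distributions (both contribute in 2-u steps):
  M: 0.22586653×0.65994502 = 0.149059
  M+2: 0.22586653×0.30484997 + 0.43504341×0.65994502 = 0.355960
  M+4: 0.22586653×0.03520502 + 0.43504341×0.30484997 + 0.27931359×0.65994502 = 0.324906
  M+6: 0.43504341×0.03520502 + 0.27931359×0.30484997 + 0.05977647×0.65994502 = 0.139914
  M+8: 0.27931359×0.03520502 + 0.05977647×0.30484997 = 0.028056
  M+10: 0.05977647×0.03520502 = 0.002104
Scale to base peak (0.355960) = 100: 41.9 : 100.0 : 91.3 : 39.3 : 7.9 : 0.6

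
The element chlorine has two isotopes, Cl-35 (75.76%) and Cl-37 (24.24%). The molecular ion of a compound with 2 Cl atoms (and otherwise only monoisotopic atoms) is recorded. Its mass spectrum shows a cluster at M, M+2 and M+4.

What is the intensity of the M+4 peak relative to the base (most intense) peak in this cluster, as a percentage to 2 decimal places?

Binomial terms of (0.7576 + 0.2424)^2: M 0.5740, M+2 0.3673, M+4 0.0588 → M is the base peak.
P(M) = C(2,0) × 0.7576^2 × 0.2424^0 = 1 × 0.57395776 × 1.0000 = 0.573958 (base)
P(M+4) = C(2,2) × 0.7576^0 × 0.2424^2 = 1 × 1.0000 × 0.05875776 = 0.058758
Relative intensity = 0.058758 / 0.573958 × 100 = 10.24

10.24%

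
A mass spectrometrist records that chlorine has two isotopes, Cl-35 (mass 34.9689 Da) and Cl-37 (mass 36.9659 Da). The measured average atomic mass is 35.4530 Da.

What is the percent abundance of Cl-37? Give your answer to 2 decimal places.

24.24%

Writing the weighted mean with unknown fraction x of Cl-35:
34.9689·x + 36.9659·(1 − x) = 35.4530
(34.9689 − 36.9659)·x = 35.4530 − 36.9659
x = -1.5129 / -1.9970 = 0.75759 → 75.76% Cl-35, 24.24% Cl-37.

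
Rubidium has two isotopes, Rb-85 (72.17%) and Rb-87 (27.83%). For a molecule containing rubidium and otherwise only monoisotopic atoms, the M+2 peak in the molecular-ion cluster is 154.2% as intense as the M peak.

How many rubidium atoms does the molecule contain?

4

With n Rb atoms, P(M+2)/P(M) = C(n,1)·p^(n−1)q / p^n = n·q/p = n · 0.2783/0.7217.
n = 1.542 × 0.7217/0.2783 = 4.00 ≈ 4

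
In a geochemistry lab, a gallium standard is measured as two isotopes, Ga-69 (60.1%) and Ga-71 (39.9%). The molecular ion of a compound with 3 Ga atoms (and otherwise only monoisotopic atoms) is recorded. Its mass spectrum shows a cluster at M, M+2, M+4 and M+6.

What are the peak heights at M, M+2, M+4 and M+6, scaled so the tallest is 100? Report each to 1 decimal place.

50.2 : 100.0 : 66.4 : 14.7

Expanding (0.601 + 0.399)^3:
P(M) = 0.601^3 = 0.217082
P(M+2) = 3 × 0.601^2 × 0.399^1 = 0.432358
P(M+4) = 3 × 0.601^1 × 0.399^2 = 0.287039
P(M+6) = 0.399^3 = 0.063521
The M+2 peak is largest (0.432358); scaling to 100 gives 50.2 : 100.0 : 66.4 : 14.7.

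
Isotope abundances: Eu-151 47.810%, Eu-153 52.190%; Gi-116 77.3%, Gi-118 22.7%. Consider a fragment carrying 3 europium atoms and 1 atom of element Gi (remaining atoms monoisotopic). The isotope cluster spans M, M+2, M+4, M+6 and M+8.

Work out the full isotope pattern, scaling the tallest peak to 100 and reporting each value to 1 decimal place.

22.0 : 78.7 : 100.0 : 51.8 : 8.4

Europium pattern (n=3): 0.10928391 : 0.3578871 : 0.39067407 : 0.14215492
Element Gi pattern (n=1): 0.7730 : 0.2270
Convolve the two distributions (both contribute in 2-u steps):
  M: 0.10928391×0.7730 = 0.084476
  M+2: 0.10928391×0.2270 + 0.3578871×0.7730 = 0.301454
  M+4: 0.3578871×0.2270 + 0.39067407×0.7730 = 0.383231
  M+6: 0.39067407×0.2270 + 0.14215492×0.7730 = 0.198569
  M+8: 0.14215492×0.2270 = 0.032269
Scale to base peak (0.383231) = 100: 22.0 : 78.7 : 100.0 : 51.8 : 8.4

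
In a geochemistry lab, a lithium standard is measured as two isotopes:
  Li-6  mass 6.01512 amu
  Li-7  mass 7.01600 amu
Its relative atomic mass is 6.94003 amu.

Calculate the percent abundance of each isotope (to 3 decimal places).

With x = fraction of Li-6 (so Li-7 is 1 − x):
6.01512·x + 7.01600·(1 − x) = 6.94003
(6.01512 − 7.01600)·x = 6.94003 − 7.01600
x = -0.07597 / -1.00088 = 0.07590 → 7.590% Li-6, 92.410% Li-7.

Li-6: 7.590%, Li-7: 92.410%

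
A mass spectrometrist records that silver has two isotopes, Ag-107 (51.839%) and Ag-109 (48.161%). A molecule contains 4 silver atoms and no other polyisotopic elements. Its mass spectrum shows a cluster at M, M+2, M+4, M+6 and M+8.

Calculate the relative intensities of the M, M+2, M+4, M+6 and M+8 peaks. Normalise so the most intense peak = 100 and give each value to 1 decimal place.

Expanding (0.51839 + 0.48161)^4:
P(M) = 0.51839^4 = 0.072215
P(M+2) = 4 × 0.51839^3 × 0.48161^1 = 0.268365
P(M+4) = 6 × 0.51839^2 × 0.48161^2 = 0.373986
P(M+6) = 4 × 0.51839^1 × 0.48161^3 = 0.231634
P(M+8) = 0.48161^4 = 0.053800
The M+4 peak is largest (0.373986); scaling to 100 gives 19.3 : 71.8 : 100.0 : 61.9 : 14.4.

19.3 : 71.8 : 100.0 : 61.9 : 14.4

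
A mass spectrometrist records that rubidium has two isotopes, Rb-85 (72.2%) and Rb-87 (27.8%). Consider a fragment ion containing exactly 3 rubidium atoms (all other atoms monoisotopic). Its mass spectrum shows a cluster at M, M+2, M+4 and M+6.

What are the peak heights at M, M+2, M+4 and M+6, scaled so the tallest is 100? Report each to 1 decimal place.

86.6 : 100.0 : 38.5 : 4.9

The 3 Rb atoms are independent, so intensities follow the terms of (0.722 + 0.278)^3.
P(M) = 0.722^3 = 0.376367
P(M+2) = 3 × 0.722^2 × 0.278^1 = 0.434751
P(M+4) = 3 × 0.722^1 × 0.278^2 = 0.167397
P(M+6) = 0.278^3 = 0.021485
The M+2 peak is largest (0.434751); scaling to 100 gives 86.6 : 100.0 : 38.5 : 4.9.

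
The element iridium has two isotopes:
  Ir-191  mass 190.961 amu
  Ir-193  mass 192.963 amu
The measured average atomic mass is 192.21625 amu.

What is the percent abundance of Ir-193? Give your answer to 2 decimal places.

62.70%

Let x be the fractional abundance of Ir-191; then Ir-193 has abundance 1 − x.
190.961·x + 192.963·(1 − x) = 192.21625
(190.961 − 192.963)·x = 192.21625 − 192.963
x = -0.74675 / -2.002 = 0.37300 → 37.30% Ir-191, 62.70% Ir-193.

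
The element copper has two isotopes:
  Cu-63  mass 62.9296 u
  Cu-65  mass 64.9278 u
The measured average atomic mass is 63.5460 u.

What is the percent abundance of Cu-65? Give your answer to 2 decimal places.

Writing the weighted mean with unknown fraction x of Cu-63:
62.9296·x + 64.9278·(1 − x) = 63.5460
(62.9296 − 64.9278)·x = 63.5460 − 64.9278
x = -1.3818 / -1.9982 = 0.69152 → 69.15% Cu-63, 30.85% Cu-65.

30.85%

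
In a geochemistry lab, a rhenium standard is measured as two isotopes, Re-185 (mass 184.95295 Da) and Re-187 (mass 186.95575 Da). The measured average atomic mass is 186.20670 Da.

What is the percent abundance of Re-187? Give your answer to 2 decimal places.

62.60%

Writing the weighted mean with unknown fraction x of Re-185:
184.95295·x + 186.95575·(1 − x) = 186.20670
(184.95295 − 186.95575)·x = 186.20670 − 186.95575
x = -0.74905 / -2.00280 = 0.37400 → 37.40% Re-185, 62.60% Re-187.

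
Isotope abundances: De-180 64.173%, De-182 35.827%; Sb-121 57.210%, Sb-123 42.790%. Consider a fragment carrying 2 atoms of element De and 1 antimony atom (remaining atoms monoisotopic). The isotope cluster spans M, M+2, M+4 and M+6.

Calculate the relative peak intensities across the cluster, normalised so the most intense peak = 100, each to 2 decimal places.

Element De pattern (n=2): 0.41181739 : 0.45982521 : 0.12835739
Antimony pattern (n=1): 0.5721 : 0.4279
Convolve the two distributions (both contribute in 2-u steps):
  M: 0.41181739×0.5721 = 0.235601
  M+2: 0.41181739×0.4279 + 0.45982521×0.5721 = 0.439283
  M+4: 0.45982521×0.4279 + 0.12835739×0.5721 = 0.270192
  M+6: 0.12835739×0.4279 = 0.054924
Scale to base peak (0.439283) = 100: 53.63 : 100.00 : 61.51 : 12.50

53.63 : 100.00 : 61.51 : 12.50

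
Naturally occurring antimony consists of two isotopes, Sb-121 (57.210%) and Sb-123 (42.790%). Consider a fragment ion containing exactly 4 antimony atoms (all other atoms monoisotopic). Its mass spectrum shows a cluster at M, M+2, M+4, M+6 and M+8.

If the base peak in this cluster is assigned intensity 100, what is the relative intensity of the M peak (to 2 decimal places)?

29.79

Term probabilities: M 0.1071, M+2 0.3205, M+4 0.3596, M+6 0.1793, M+8 0.0335. Base peak = M+4.
P(M+4) = C(4,2) × 0.57210^2 × 0.42790^2 = 6 × 0.32729841 × 0.18309841 = 0.359567 (base)
P(M) = C(4,0) × 0.57210^4 × 0.42790^0 = 1 × 0.10712425 × 1.0000 = 0.107124
Relative intensity = 0.107124 / 0.359567 × 100 = 29.79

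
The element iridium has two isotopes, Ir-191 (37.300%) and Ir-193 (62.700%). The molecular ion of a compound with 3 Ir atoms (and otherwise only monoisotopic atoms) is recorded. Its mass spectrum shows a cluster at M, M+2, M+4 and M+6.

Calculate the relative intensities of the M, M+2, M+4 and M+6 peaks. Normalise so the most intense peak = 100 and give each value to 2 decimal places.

Expanding (0.37300 + 0.62700)^3:
P(M) = 0.37300^3 = 0.051895
P(M+2) = 3 × 0.37300^2 × 0.62700^1 = 0.261702
P(M+4) = 3 × 0.37300^1 × 0.62700^2 = 0.439911
P(M+6) = 0.62700^3 = 0.246492
The M+4 peak is largest (0.439911); scaling to 100 gives 11.80 : 59.49 : 100.00 : 56.03.

11.80 : 59.49 : 100.00 : 56.03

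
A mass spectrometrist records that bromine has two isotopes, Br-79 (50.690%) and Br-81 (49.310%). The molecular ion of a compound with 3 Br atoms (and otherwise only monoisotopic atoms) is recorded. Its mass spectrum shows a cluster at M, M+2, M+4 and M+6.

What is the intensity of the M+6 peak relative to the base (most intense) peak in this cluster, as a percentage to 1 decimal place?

31.5%

(0.50690 + 0.49310)^3 gives M 0.1302, M+2 0.3801, M+4 0.3698, M+6 0.1199; the largest is M+2.
P(M+2) = C(3,1) × 0.50690^2 × 0.49310^1 = 3 × 0.25694761 × 0.4931 = 0.380103 (base)
P(M+6) = C(3,3) × 0.50690^0 × 0.49310^3 = 1 × 1.0000 × 0.11989609 = 0.119896
Relative intensity = 0.119896 / 0.380103 × 100 = 31.5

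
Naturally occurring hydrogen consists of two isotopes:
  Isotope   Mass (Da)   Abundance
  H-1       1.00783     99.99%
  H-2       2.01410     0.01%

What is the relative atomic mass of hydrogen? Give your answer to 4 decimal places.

1.0079 Da

Weight each isotope mass by its fractional abundance: 0.9999 × 1.00783 + 0.0001 × 2.01410
= 1.007729 + 0.000201 = 1.007930 Da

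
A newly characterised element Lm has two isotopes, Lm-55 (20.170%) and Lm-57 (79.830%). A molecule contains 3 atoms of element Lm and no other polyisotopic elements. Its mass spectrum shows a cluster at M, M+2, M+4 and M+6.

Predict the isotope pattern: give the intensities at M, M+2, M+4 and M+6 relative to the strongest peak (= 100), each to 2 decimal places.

Each Lm atom is independently Lm-55 (p = 0.20170) or Lm-57 (q = 0.79830); the cluster is the binomial expansion (p + q)^3.
P(M) = 0.20170^3 = 0.008206
P(M+2) = 3 × 0.20170^2 × 0.79830^1 = 0.097431
P(M+4) = 3 × 0.20170^1 × 0.79830^2 = 0.385620
P(M+6) = 0.79830^3 = 0.508743
The M+6 peak is largest (0.508743); scaling to 100 gives 1.61 : 19.15 : 75.80 : 100.00.

1.61 : 19.15 : 75.80 : 100.00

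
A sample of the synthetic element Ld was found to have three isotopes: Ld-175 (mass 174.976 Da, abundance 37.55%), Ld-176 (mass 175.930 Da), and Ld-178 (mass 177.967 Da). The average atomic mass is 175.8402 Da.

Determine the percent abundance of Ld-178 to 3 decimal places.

The remaining 62.45% is split between Ld-176 (fraction x) and Ld-178 (fraction 0.6245 − x).
Substituting: 175.930x + 177.967(0.6245 − x) = 110.136712
(175.930 − 177.967)x = -1.0036795  ⇒  x = 0.49272, y = 0.13178
Ld-176: 49.272%, Ld-178: 13.178%.

13.178%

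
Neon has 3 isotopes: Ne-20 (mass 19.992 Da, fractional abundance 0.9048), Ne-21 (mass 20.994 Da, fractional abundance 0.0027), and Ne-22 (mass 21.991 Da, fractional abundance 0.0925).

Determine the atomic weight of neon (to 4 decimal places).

Weight each isotope mass by its fractional abundance: 0.9048 × 19.992 + 0.0027 × 20.994 + 0.0925 × 21.991
= 18.08876 + 0.05668 + 2.03417 = 20.17961 Da

20.1796 Da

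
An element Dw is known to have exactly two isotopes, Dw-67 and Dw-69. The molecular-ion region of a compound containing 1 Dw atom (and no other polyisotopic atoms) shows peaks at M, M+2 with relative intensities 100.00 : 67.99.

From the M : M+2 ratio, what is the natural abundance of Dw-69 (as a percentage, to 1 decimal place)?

Let p = fractional abundance of Dw-67. I(M+2)/I(M) = [C(1,1)·p^0·(1−p)] / p^1 = 1·(1−p)/p = 67.99/100.00 = 0.6799
(1−p)/p = 0.6799/1 = 0.6799  ⇒  p = 1/(1 + 0.6799) = 0.5953
Dw-67: 59.5%, Dw-69: 40.5%.

40.5%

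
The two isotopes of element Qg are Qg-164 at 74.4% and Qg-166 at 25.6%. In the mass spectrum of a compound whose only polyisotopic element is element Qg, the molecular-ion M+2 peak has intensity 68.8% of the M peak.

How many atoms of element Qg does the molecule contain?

2

For n independent Qg atoms, I(M+2)/I(M) = n · (abundance Qg-166) / (abundance Qg-164) = n · 0.256/0.744.
n = 0.688 × 0.744/0.256 = 2.00 ≈ 2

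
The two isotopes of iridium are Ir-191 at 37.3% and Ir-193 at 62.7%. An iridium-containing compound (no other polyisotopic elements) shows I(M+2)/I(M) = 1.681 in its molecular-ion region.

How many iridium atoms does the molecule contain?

With n Ir atoms, P(M+2)/P(M) = C(n,1)·p^(n−1)q / p^n = n·q/p = n · 0.627/0.373.
n = 1.681 × 0.373/0.627 = 1.00 ≈ 1

1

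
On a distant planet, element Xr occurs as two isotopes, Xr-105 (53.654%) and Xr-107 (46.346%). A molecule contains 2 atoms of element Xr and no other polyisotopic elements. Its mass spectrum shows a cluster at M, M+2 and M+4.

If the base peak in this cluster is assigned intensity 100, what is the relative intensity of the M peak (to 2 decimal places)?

Term probabilities: M 0.2879, M+2 0.4973, M+4 0.2148. Base peak = M+2.
P(M+2) = C(2,1) × 0.53654^1 × 0.46346^1 = 2 × 0.53654 × 0.46346 = 0.497330 (base)
P(M) = C(2,0) × 0.53654^2 × 0.46346^0 = 1 × 0.28787517 × 1.0000 = 0.287875
Relative intensity = 0.287875 / 0.497330 × 100 = 57.88

57.88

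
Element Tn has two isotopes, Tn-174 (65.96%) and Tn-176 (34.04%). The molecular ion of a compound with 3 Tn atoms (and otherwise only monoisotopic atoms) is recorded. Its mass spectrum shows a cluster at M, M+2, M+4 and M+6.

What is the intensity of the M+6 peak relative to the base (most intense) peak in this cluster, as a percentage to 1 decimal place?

Binomial terms of (0.6596 + 0.3404)^3: M 0.2870, M+2 0.4443, M+4 0.2293, M+6 0.0394 → M+2 is the base peak.
P(M+2) = C(3,1) × 0.6596^2 × 0.3404^1 = 3 × 0.43507216 × 0.3404 = 0.444296 (base)
P(M+6) = C(3,3) × 0.6596^0 × 0.3404^3 = 1 × 1.0000 × 0.03944288 = 0.039443
Relative intensity = 0.039443 / 0.444296 × 100 = 8.9

8.9%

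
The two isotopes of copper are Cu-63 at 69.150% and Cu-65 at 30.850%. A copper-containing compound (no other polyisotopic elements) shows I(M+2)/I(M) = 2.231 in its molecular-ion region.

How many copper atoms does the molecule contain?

5

For n independent Cu atoms, I(M+2)/I(M) = n · (abundance Cu-65) / (abundance Cu-63) = n · 0.30850/0.69150.
n = 2.231 × 0.69150/0.30850 = 5.00 ≈ 5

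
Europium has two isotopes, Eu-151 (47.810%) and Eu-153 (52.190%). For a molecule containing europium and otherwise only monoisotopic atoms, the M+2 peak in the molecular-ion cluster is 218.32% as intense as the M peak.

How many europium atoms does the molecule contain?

For n independent Eu atoms, I(M+2)/I(M) = n · (abundance Eu-153) / (abundance Eu-151) = n · 0.52190/0.47810.
n = 2.1832 × 0.47810/0.52190 = 2.00 ≈ 2

2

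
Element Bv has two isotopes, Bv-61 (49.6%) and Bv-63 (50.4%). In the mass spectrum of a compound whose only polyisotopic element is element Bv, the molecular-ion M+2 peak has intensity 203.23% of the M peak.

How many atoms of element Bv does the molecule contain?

2

For n independent Bv atoms, I(M+2)/I(M) = n · (abundance Bv-63) / (abundance Bv-61) = n · 0.504/0.496.
n = 2.0323 × 0.496/0.504 = 2.00 ≈ 2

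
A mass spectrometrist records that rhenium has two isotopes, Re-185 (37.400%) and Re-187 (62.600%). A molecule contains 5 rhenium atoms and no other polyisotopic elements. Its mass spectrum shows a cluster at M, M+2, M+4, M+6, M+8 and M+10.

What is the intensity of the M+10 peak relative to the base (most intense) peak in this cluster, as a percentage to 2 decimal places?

Binomial terms of (0.37400 + 0.62600)^5: M 0.0073, M+2 0.0612, M+4 0.2050, M+6 0.3431, M+8 0.2872, M+10 0.0961 → M+6 is the base peak.
P(M+6) = C(5,3) × 0.37400^2 × 0.62600^3 = 10 × 0.139876 × 0.24531438 = 0.343136 (base)
P(M+10) = C(5,5) × 0.37400^0 × 0.62600^5 = 1 × 1.0000 × 0.09613282 = 0.096133
Relative intensity = 0.096133 / 0.343136 × 100 = 28.02

28.02%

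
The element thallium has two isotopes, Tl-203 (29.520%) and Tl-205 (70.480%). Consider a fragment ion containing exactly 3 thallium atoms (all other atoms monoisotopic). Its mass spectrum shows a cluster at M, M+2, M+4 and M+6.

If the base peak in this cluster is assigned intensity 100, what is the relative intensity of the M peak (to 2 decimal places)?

5.85

Binomial terms of (0.29520 + 0.70480)^3: M 0.0257, M+2 0.1843, M+4 0.4399, M+6 0.3501 → M+4 is the base peak.
P(M+4) = C(3,2) × 0.29520^1 × 0.70480^2 = 3 × 0.2952 × 0.49674304 = 0.439916 (base)
P(M) = C(3,0) × 0.29520^3 × 0.70480^0 = 1 × 0.02572463 × 1.0000 = 0.025725
Relative intensity = 0.025725 / 0.439916 × 100 = 5.85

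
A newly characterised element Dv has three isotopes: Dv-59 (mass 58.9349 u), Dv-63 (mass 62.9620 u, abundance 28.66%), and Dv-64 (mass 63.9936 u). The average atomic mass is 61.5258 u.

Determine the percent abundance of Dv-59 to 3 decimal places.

42.939%

The remaining 71.34% is split between Dv-59 (fraction x) and Dv-64 (fraction 0.7134 − x).
Substituting: 58.9349x + 63.9936(0.7134 − x) = 43.4808908
(58.9349 − 63.9936)x = -2.17214344  ⇒  x = 0.42939, y = 0.28401
Dv-59: 42.939%, Dv-64: 28.401%.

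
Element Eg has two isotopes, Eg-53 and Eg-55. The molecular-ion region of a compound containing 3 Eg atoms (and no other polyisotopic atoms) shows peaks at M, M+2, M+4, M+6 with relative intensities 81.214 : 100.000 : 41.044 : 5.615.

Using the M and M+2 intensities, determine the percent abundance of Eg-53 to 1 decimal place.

Let p = fractional abundance of Eg-53. I(M+2)/I(M) = [C(3,1)·p^2·(1−p)] / p^3 = 3·(1−p)/p = 100.000/81.214 = 1.2313
(1−p)/p = 1.2313/3 = 0.4104  ⇒  p = 1/(1 + 0.4104) = 0.7090
Eg-53: 70.9%, Eg-55: 29.1%.

70.9%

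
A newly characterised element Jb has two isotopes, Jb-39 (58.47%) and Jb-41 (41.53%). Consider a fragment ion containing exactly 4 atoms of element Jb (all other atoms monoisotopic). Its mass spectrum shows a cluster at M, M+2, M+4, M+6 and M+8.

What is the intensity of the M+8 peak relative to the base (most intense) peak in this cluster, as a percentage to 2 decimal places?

8.41%

(0.5847 + 0.4153)^4 gives M 0.1169, M+2 0.3321, M+4 0.3538, M+6 0.1675, M+8 0.0297; the largest is M+4.
P(M+4) = C(4,2) × 0.5847^2 × 0.4153^2 = 6 × 0.34187409 × 0.17247409 = 0.353787 (base)
P(M+8) = C(4,4) × 0.5847^0 × 0.4153^4 = 1 × 1.0000 × 0.02974731 = 0.029747
Relative intensity = 0.029747 / 0.353787 × 100 = 8.41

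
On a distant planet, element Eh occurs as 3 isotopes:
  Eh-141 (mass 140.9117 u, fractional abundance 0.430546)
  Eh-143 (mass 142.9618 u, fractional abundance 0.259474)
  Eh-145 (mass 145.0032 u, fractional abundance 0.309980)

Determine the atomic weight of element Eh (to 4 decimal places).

The abundance-weighted mean is 0.430546 × 140.9117 + 0.259474 × 142.9618 + 0.309980 × 145.0032
= 60.66897 + 37.09487 + 44.94809 = 142.71193 u

142.7119 u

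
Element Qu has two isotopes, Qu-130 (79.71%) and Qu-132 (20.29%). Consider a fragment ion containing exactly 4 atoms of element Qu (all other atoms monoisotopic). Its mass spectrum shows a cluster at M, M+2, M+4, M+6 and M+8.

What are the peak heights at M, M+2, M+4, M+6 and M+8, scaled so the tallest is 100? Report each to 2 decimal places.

Expanding (0.7971 + 0.2029)^4:
P(M) = 0.7971^4 = 0.403693
P(M+2) = 4 × 0.7971^3 × 0.2029^1 = 0.411037
P(M+4) = 6 × 0.7971^2 × 0.2029^2 = 0.156943
P(M+6) = 4 × 0.7971^1 × 0.2029^3 = 0.026633
P(M+8) = 0.2029^4 = 0.001695
The M+2 peak is largest (0.411037); scaling to 100 gives 98.21 : 100.00 : 38.18 : 6.48 : 0.41.

98.21 : 100.00 : 38.18 : 6.48 : 0.41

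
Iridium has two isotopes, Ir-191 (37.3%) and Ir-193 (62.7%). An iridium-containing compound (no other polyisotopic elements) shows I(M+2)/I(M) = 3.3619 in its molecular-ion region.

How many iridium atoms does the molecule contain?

2

For n independent Ir atoms, I(M+2)/I(M) = n · (abundance Ir-193) / (abundance Ir-191) = n · 0.627/0.373.
n = 3.3619 × 0.373/0.627 = 2.00 ≈ 2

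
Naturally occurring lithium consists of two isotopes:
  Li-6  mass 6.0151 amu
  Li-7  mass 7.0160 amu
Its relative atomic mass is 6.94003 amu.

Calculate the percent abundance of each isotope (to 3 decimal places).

With x = fraction of Li-6 (so Li-7 is 1 − x):
6.0151·x + 7.0160·(1 − x) = 6.94003
(6.0151 − 7.0160)·x = 6.94003 − 7.0160
x = -0.07597 / -1.0009 = 0.07590 → 7.590% Li-6, 92.410% Li-7.

Li-6: 7.590%, Li-7: 92.410%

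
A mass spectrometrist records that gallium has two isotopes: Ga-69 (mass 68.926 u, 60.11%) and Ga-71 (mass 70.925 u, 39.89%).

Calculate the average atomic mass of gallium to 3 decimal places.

Weight each isotope mass by its fractional abundance: 0.6011 × 68.926 + 0.3989 × 70.925
= 41.4314 + 28.2920 = 69.7234 u

69.723 u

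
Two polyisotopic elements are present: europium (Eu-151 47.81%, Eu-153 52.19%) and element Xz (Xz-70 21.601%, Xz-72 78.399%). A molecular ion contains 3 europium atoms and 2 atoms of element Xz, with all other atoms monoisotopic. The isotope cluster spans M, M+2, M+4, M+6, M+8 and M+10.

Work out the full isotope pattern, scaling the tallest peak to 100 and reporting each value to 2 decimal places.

1.42 : 14.97 : 57.56 : 100.00 : 80.32 : 24.34

Europium pattern (n=3): 0.10928391 : 0.3578871 : 0.39067407 : 0.14215492
Element Xz pattern (n=2): 0.04666032 : 0.33869936 : 0.61464032
Convolve the two distributions (both contribute in 2-u steps):
  M: 0.10928391×0.04666032 = 0.005099
  M+2: 0.10928391×0.33869936 + 0.3578871×0.04666032 = 0.053714
  M+4: 0.10928391×0.61464032 + 0.3578871×0.33869936 + 0.39067407×0.04666032 = 0.206615
  M+6: 0.3578871×0.61464032 + 0.39067407×0.33869936 + 0.14215492×0.04666032 = 0.358926
  M+8: 0.39067407×0.61464032 + 0.14215492×0.33869936 = 0.288272
  M+10: 0.14215492×0.61464032 = 0.087374
Scale to base peak (0.358926) = 100: 1.42 : 14.97 : 57.56 : 100.00 : 80.32 : 24.34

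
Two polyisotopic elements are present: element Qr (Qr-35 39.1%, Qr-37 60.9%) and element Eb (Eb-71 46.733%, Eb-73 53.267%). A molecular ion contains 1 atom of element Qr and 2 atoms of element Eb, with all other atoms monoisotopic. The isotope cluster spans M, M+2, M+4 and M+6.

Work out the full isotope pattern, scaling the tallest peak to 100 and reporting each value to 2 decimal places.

Element Qr pattern (n=1): 0.3910 : 0.6090
Element Eb pattern (n=2): 0.21839733 : 0.49786534 : 0.28373733
Convolve the two distributions (both contribute in 2-u steps):
  M: 0.3910×0.21839733 = 0.085393
  M+2: 0.3910×0.49786534 + 0.6090×0.21839733 = 0.327669
  M+4: 0.3910×0.28373733 + 0.6090×0.49786534 = 0.414141
  M+6: 0.6090×0.28373733 = 0.172796
Scale to base peak (0.414141) = 100: 20.62 : 79.12 : 100.00 : 41.72

20.62 : 79.12 : 100.00 : 41.72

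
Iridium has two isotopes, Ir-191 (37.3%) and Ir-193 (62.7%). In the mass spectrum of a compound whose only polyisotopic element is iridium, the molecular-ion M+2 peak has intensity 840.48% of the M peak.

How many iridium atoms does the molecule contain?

With n Ir atoms, P(M+2)/P(M) = C(n,1)·p^(n−1)q / p^n = n·q/p = n · 0.627/0.373.
n = 8.4048 × 0.373/0.627 = 5.00 ≈ 5

5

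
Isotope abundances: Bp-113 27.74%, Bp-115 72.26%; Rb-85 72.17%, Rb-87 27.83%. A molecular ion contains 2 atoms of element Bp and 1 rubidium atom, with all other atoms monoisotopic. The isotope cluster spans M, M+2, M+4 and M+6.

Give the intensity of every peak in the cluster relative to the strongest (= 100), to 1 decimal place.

11.4 : 63.6 : 100.0 : 29.8

Element Bp pattern (n=2): 0.07695076 : 0.40089848 : 0.52215076
Rubidium pattern (n=1): 0.7217 : 0.2783
Convolve the two distributions (both contribute in 2-u steps):
  M: 0.07695076×0.7217 = 0.055535
  M+2: 0.07695076×0.2783 + 0.40089848×0.7217 = 0.310744
  M+4: 0.40089848×0.2783 + 0.52215076×0.7217 = 0.488406
  M+6: 0.52215076×0.2783 = 0.145315
Scale to base peak (0.488406) = 100: 11.4 : 63.6 : 100.0 : 29.8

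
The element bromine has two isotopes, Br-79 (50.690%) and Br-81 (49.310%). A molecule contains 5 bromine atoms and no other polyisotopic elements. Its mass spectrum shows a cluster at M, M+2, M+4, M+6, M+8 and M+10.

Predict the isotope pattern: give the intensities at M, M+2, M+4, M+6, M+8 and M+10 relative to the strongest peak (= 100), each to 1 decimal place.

The 5 Br atoms are independent, so intensities follow the terms of (0.50690 + 0.49310)^5.
P(M) = 0.50690^5 = 0.033467
P(M+2) = 5 × 0.50690^4 × 0.49310^1 = 0.162777
P(M+4) = 10 × 0.50690^3 × 0.49310^2 = 0.316692
P(M+6) = 10 × 0.50690^2 × 0.49310^3 = 0.308070
P(M+8) = 5 × 0.50690^1 × 0.49310^4 = 0.149842
P(M+10) = 0.49310^5 = 0.029152
The M+4 peak is largest (0.316692); scaling to 100 gives 10.6 : 51.4 : 100.0 : 97.3 : 47.3 : 9.2.

10.6 : 51.4 : 100.0 : 97.3 : 47.3 : 9.2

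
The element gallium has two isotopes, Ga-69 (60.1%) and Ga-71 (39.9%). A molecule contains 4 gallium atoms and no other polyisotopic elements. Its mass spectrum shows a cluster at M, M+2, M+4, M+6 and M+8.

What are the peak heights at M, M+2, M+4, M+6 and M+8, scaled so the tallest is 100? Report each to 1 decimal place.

Expanding (0.601 + 0.399)^4:
P(M) = 0.601^4 = 0.130466
P(M+2) = 4 × 0.601^3 × 0.399^1 = 0.346463
P(M+4) = 6 × 0.601^2 × 0.399^2 = 0.345021
P(M+6) = 4 × 0.601^1 × 0.399^3 = 0.152705
P(M+8) = 0.399^4 = 0.025345
The M+2 peak is largest (0.346463); scaling to 100 gives 37.7 : 100.0 : 99.6 : 44.1 : 7.3.

37.7 : 100.0 : 99.6 : 44.1 : 7.3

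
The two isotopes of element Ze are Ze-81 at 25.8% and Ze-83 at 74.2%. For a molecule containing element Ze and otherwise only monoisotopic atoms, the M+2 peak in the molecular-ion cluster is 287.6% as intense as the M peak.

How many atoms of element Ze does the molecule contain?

With n Ze atoms, P(M+2)/P(M) = C(n,1)·p^(n−1)q / p^n = n·q/p = n · 0.742/0.258.
n = 2.876 × 0.258/0.742 = 1.00 ≈ 1

1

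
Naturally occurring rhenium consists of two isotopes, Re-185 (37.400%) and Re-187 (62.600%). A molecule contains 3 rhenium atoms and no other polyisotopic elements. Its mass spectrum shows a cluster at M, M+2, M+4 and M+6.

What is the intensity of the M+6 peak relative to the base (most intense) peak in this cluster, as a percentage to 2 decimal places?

55.79%

Binomial terms of (0.37400 + 0.62600)^3: M 0.0523, M+2 0.2627, M+4 0.4397, M+6 0.2453 → M+4 is the base peak.
P(M+4) = C(3,2) × 0.37400^1 × 0.62600^2 = 3 × 0.3740 × 0.391876 = 0.439685 (base)
P(M+6) = C(3,3) × 0.37400^0 × 0.62600^3 = 1 × 1.0000 × 0.24531438 = 0.245314
Relative intensity = 0.245314 / 0.439685 × 100 = 55.79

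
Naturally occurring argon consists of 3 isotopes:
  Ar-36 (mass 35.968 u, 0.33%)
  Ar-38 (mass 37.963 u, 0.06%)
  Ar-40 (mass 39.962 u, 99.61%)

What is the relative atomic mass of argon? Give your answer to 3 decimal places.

Average mass = Σ (abundance × isotope mass) = 0.0033 × 35.968 + 0.0006 × 37.963 + 0.9961 × 39.962
= 0.1187 + 0.0228 + 39.8061 = 39.9476 u

39.948 u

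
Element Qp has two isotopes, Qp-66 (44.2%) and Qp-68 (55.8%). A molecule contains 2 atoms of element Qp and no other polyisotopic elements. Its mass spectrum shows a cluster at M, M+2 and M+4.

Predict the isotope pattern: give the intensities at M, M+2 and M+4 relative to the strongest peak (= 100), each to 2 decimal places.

Each Qp atom is independently Qp-66 (p = 0.442) or Qp-68 (q = 0.558); the cluster is the binomial expansion (p + q)^2.
P(M) = 0.442^2 = 0.195364
P(M+2) = 2 × 0.442^1 × 0.558^1 = 0.493272
P(M+4) = 0.558^2 = 0.311364
The M+2 peak is largest (0.493272); scaling to 100 gives 39.61 : 100.00 : 63.12.

39.61 : 100.00 : 63.12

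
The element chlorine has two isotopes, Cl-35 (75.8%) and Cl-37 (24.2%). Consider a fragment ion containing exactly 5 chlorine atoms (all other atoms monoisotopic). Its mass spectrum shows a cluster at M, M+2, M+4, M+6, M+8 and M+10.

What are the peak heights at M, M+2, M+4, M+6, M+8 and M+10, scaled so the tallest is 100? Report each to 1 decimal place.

62.6 : 100.0 : 63.9 : 20.4 : 3.3 : 0.2

Expanding (0.758 + 0.242)^5:
P(M) = 0.758^5 = 0.250234
P(M+2) = 5 × 0.758^4 × 0.242^1 = 0.399450
P(M+4) = 10 × 0.758^3 × 0.242^2 = 0.255058
P(M+6) = 10 × 0.758^2 × 0.242^3 = 0.081430
P(M+8) = 5 × 0.758^1 × 0.242^4 = 0.012999
P(M+10) = 0.242^5 = 0.000830
The M+2 peak is largest (0.399450); scaling to 100 gives 62.6 : 100.0 : 63.9 : 20.4 : 3.3 : 0.2.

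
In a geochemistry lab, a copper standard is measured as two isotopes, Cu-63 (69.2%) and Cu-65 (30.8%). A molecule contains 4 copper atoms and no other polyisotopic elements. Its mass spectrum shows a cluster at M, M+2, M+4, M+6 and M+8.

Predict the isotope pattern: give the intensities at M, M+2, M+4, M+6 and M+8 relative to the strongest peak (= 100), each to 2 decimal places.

Each Cu atom is independently Cu-63 (p = 0.692) or Cu-65 (q = 0.308); the cluster is the binomial expansion (p + q)^4.
P(M) = 0.692^4 = 0.229311
P(M+2) = 4 × 0.692^3 × 0.308^1 = 0.408253
P(M+4) = 6 × 0.692^2 × 0.308^2 = 0.272562
P(M+6) = 4 × 0.692^1 × 0.308^3 = 0.080876
P(M+8) = 0.308^4 = 0.008999
The M+2 peak is largest (0.408253); scaling to 100 gives 56.17 : 100.00 : 66.76 : 19.81 : 2.20.

56.17 : 100.00 : 66.76 : 19.81 : 2.20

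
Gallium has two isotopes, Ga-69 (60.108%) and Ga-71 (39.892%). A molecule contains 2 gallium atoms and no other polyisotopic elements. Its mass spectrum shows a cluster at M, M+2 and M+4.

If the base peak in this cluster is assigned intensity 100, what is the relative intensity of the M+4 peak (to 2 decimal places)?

33.18

Term probabilities: M 0.3613, M+2 0.4796, M+4 0.1591. Base peak = M+2.
P(M+2) = C(2,1) × 0.60108^1 × 0.39892^1 = 2 × 0.60108 × 0.39892 = 0.479566 (base)
P(M+4) = C(2,2) × 0.60108^0 × 0.39892^2 = 1 × 1.0000 × 0.15913717 = 0.159137
Relative intensity = 0.159137 / 0.479566 × 100 = 33.18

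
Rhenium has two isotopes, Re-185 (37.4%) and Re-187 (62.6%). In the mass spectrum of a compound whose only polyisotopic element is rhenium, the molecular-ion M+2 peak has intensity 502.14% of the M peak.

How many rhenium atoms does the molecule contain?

The M+2/M ratio from n Re atoms is n · q/p = n · 0.626/0.374.
n = 5.0214 × 0.374/0.626 = 3.00 ≈ 3

3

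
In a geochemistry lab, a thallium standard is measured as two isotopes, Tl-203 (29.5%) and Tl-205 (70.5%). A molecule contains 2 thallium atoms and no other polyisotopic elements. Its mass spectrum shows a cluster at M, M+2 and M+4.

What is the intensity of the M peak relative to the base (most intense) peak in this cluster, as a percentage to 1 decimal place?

17.5%

Binomial terms of (0.295 + 0.705)^2: M 0.0870, M+2 0.4160, M+4 0.4970 → M+4 is the base peak.
P(M+4) = C(2,2) × 0.295^0 × 0.705^2 = 1 × 1.0000 × 0.497025 = 0.497025 (base)
P(M) = C(2,0) × 0.295^2 × 0.705^0 = 1 × 0.087025 × 1.0000 = 0.087025
Relative intensity = 0.087025 / 0.497025 × 100 = 17.5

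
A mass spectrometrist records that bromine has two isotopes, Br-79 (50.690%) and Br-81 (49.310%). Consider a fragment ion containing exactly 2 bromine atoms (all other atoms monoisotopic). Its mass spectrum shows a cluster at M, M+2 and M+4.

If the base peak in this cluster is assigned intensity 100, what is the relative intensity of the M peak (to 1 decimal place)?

51.4

(0.50690 + 0.49310)^2 gives M 0.2569, M+2 0.4999, M+4 0.2431; the largest is M+2.
P(M+2) = C(2,1) × 0.50690^1 × 0.49310^1 = 2 × 0.5069 × 0.4931 = 0.499905 (base)
P(M) = C(2,0) × 0.50690^2 × 0.49310^0 = 1 × 0.25694761 × 1.0000 = 0.256948
Relative intensity = 0.256948 / 0.499905 × 100 = 51.4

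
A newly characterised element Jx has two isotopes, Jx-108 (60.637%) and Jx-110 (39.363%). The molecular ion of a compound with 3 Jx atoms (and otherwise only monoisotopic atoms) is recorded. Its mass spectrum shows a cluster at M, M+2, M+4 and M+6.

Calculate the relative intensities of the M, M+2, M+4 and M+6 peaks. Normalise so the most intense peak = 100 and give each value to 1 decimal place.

The 3 Jx atoms are independent, so intensities follow the terms of (0.60637 + 0.39363)^3.
P(M) = 0.60637^3 = 0.222953
P(M+2) = 3 × 0.60637^2 × 0.39363^1 = 0.434195
P(M+4) = 3 × 0.60637^1 × 0.39363^2 = 0.281861
P(M+6) = 0.39363^3 = 0.060991
The M+2 peak is largest (0.434195); scaling to 100 gives 51.3 : 100.0 : 64.9 : 14.0.

51.3 : 100.0 : 64.9 : 14.0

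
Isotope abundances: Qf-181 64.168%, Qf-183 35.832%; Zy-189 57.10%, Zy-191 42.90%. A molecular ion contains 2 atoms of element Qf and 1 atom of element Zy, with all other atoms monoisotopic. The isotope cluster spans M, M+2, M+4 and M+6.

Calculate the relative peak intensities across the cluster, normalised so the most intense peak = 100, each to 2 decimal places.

53.53 : 100.00 : 61.61 : 12.54

Element Qf pattern (n=2): 0.41175322 : 0.45985356 : 0.12839322
Element Zy pattern (n=1): 0.5710 : 0.4290
Convolve the two distributions (both contribute in 2-u steps):
  M: 0.41175322×0.5710 = 0.235111
  M+2: 0.41175322×0.4290 + 0.45985356×0.5710 = 0.439219
  M+4: 0.45985356×0.4290 + 0.12839322×0.5710 = 0.270590
  M+6: 0.12839322×0.4290 = 0.055081
Scale to base peak (0.439219) = 100: 53.53 : 100.00 : 61.61 : 12.54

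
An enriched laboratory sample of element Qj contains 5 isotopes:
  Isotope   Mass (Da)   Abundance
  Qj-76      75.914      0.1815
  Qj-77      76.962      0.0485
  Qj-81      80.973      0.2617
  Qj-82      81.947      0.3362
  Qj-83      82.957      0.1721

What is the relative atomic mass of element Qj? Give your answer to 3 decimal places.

80.529 Da

Average mass = Σ (abundance × isotope mass) = 0.1815 × 75.914 + 0.0485 × 76.962 + 0.2617 × 80.973 + 0.3362 × 81.947 + 0.1721 × 82.957
= 13.7784 + 3.7327 + 21.1906 + 27.5506 + 14.2769 = 80.5292 Da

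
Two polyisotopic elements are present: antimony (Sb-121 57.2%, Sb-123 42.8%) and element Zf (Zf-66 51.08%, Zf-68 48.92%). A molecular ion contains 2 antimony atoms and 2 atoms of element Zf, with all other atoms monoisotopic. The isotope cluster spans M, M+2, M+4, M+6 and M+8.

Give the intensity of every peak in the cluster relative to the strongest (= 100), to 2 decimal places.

Antimony pattern (n=2): 0.327184 : 0.489632 : 0.183184
Element Zf pattern (n=2): 0.26091664 : 0.49976672 : 0.23931664
Convolve the two distributions (both contribute in 2-u steps):
  M: 0.327184×0.26091664 = 0.085368
  M+2: 0.327184×0.49976672 + 0.489632×0.26091664 = 0.291269
  M+4: 0.327184×0.23931664 + 0.489632×0.49976672 + 0.183184×0.26091664 = 0.370798
  M+6: 0.489632×0.23931664 + 0.183184×0.49976672 = 0.208726
  M+8: 0.183184×0.23931664 = 0.043839
Scale to base peak (0.370798) = 100: 23.02 : 78.55 : 100.00 : 56.29 : 11.82

23.02 : 78.55 : 100.00 : 56.29 : 11.82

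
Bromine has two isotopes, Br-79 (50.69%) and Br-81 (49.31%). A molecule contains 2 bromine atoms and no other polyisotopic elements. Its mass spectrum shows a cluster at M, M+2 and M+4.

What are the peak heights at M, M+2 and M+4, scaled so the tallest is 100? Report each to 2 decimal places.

The 2 Br atoms are independent, so intensities follow the terms of (0.5069 + 0.4931)^2.
P(M) = 0.5069^2 = 0.256948
P(M+2) = 2 × 0.5069^1 × 0.4931^1 = 0.499905
P(M+4) = 0.4931^2 = 0.243148
The M+2 peak is largest (0.499905); scaling to 100 gives 51.40 : 100.00 : 48.64.

51.40 : 100.00 : 48.64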